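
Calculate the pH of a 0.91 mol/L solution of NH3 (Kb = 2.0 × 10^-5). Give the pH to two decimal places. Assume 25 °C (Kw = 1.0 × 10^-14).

pH = 11.63

NH3 + H2O ⇌ NH4+ + OH-
From the ICE table, Kb = [OH-]²/(0.91 − [OH-]) = 2.0 × 10^-5.
Neglecting [OH-] in the denominator: [OH-] = √(2.0 × 10^-5 × 0.91) = 4.27 × 10^-3 M
Check: 0.47% ionized — well under 5%, approximation valid.
pOH = 2.37, so pH = 14.00 − pOH = 11.63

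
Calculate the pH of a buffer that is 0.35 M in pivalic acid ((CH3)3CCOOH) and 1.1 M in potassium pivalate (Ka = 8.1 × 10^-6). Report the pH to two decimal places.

pKa = −log(8.1 × 10^-6) = 5.092
pH = pKa + log([A⁻]/[HA]) = 5.092 + log(1.1/0.35)
pH = 5.092 + (+0.497) = 5.59

pH = 5.59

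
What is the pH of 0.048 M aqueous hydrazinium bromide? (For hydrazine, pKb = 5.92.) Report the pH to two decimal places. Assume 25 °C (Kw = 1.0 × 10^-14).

pH = 4.70

N2H5+ is the conjugate acid of the weak base N2H4.
Kb = 10^(−5.92) = 1.20 × 10^-6
Ka = Kw/Kb = 1.0×10^-14 / 1.20 × 10^-6 = 8.33 × 10^-9
Ka = [H+]²/(0.048 − [H+]) = 8.33 × 10^-9
Since Ka ≪ C₀, [H+] ≈ √(Ka·C₀) = 2.00 × 10^-5 M.
([H+]/C₀ = 0.042% < 5%, so the approximation holds.)
pH = −log(2.00 × 10^-5) = 4.70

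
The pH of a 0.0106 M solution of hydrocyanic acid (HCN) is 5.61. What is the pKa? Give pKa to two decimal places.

[H+] = 10^(-5.61) = 2.45 × 10^-6 M
At equilibrium [HA] = 0.0106 − 2.45 × 10^-6 = 1.06 × 10^-2 M
Ka = [H+][A-]/[HA] = (2.45 × 10^-6)² / 1.06 × 10^-2 = 5.66 × 10^-10
pKa = -log(5.66 × 10^-10) = 9.25

pKa = 9.25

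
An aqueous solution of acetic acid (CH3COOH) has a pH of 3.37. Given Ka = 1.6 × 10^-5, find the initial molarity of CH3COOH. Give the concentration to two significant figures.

C₀ = 1.2 × 10^-2 M

[H+] = 10^(-3.37) = 4.27 × 10^-4 M = x
Ka = x²/(C₀ − x) ⇒ C₀ = x + x²/Ka
C₀ = 4.27 × 10^-4 + (4.27 × 10^-4)²/(1.6 × 10^-5) = 1.18 × 10^-2 M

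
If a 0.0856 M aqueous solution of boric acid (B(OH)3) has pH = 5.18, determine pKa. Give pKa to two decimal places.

[H+] = 10^(-5.18) = 6.61 × 10^-6 M
At equilibrium [HA] = 0.0856 − 6.61 × 10^-6 = 8.56 × 10^-2 M
Ka = [H+][A-]/[HA] = (6.61 × 10^-6)² / 8.56 × 10^-2 = 5.10 × 10^-10
pKa = -log(5.10 × 10^-10) = 9.29

pKa = 9.29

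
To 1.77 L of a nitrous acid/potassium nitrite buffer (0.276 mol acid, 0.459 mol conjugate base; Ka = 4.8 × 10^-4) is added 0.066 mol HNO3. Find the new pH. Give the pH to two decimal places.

pH = 3.38

Added H+ converts NO2- to HNO2: HNO2 → 0.342 mol, NO2- → 0.393 mol.
pKa = −log(4.8 × 10^-4) = 3.319
pH = pKa + log([A⁻]/[HA]) = 3.319 + log(0.393/0.342) = 3.319 +0.060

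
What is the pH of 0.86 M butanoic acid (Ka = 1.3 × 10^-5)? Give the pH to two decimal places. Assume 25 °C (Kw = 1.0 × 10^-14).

CH3(CH2)2COOH ⇌ CH3(CH2)2COO- + H+
Ka = x²/(0.86 − x) = 1.3 × 10^-5
Assume x ≪ 0.86: x ≈ √(1.3 × 10^-5 × 0.86) = 3.34 × 10^-3 M
(x/C₀ = 0.39% < 5%, so the approximation holds.)
pH = −log[H+] = −log(3.34 × 10^-3) = 2.48

pH = 2.48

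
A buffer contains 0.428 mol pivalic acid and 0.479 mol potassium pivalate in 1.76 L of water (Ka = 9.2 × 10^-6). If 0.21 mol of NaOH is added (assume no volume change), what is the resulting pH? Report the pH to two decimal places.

After neutralization: n((CH3)3CCOOH) = 0.218 mol, n((CH3)3CCOO-) = 0.689 mol.
pKa = −log(9.2 × 10^-6) = 5.036
Henderson–Hasselbalch with mole ratio 0.689/0.218: pH = 5.036 + (+0.500)

pH = 5.54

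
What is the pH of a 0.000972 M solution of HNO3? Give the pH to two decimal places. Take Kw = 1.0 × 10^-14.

pH = 3.01

HNO3 is a strong acid and dissociates completely, so [H+] = 0.000972 M.
pH = -log(0.000972) = 3.01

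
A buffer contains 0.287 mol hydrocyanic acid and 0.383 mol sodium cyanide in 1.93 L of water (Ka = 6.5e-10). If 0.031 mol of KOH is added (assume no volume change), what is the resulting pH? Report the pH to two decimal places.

pH = 9.40

After neutralization: n(HCN) = 0.256 mol, n(CN-) = 0.414 mol.
pKa = −log(6.5 × 10^-10) = 9.187
Henderson–Hasselbalch with mole ratio 0.414/0.256: pH = 9.187 + (+0.209)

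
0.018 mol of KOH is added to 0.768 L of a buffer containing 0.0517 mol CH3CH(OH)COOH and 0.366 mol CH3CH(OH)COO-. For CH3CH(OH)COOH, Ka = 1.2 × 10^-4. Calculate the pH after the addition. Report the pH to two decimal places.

After neutralization: n(CH3CH(OH)COOH) = 0.0337 mol, n(CH3CH(OH)COO-) = 0.384 mol.
pKa = −log(1.2 × 10^-4) = 3.921
pH = pKa + log(n_CH3CH(OH)COO-/n_CH3CH(OH)COOH) = 3.921 + log(0.384/0.0337) = 3.921 + (+1.057)

pH = 4.98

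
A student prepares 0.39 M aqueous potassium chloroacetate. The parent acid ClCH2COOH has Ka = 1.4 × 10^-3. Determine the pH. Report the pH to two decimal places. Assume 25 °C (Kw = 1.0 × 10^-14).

pH = 8.22

ClCH2COO- is the conjugate base of the weak acid ClCH2COOH.
Kb = Kw/Ka = 1.0×10^-14 / 1.4 × 10^-3 = 7.14 × 10^-12
From the ICE table, Kb = [OH-]²/(0.39 − [OH-]) = 7.14 × 10^-12.
Since Kb ≪ C₀, [OH-] ≈ √(Kb·C₀) = 1.67 × 10^-6 M.
pOH = −log(1.67 × 10^-6) = 5.78; pH = 14.00 − 5.78 = 8.22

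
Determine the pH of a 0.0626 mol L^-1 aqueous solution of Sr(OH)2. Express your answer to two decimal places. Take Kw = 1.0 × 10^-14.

Sr(OH)2 is a strong base (each formula unit releases 2 OH-); [OH-] = 0.125 M.
pOH = -log(0.125) = 0.90
pH = 14.00 - 0.90 = 13.10

pH = 13.10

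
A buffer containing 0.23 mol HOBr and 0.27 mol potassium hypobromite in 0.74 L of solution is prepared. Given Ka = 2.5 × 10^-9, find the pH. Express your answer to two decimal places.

pKa = −log(2.5 × 10^-9) = 8.602
Using pH = pKa + log([base]/[acid]) with [base]/[acid] = 0.27/0.23:
pH = 8.602 + (+0.070) = 8.67

pH = 8.67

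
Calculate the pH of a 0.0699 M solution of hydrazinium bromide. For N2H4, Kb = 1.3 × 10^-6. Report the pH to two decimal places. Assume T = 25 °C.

pH = 4.63

N2H5+ is the conjugate acid of the weak base N2H4.
Ka = Kw/Kb = 1.0×10^-14 / 1.3 × 10^-6 = 7.69 × 10^-9
From the ICE table, Ka = [H+]²/(0.0699 − [H+]) = 7.69 × 10^-9.
Since Ka ≪ C₀, [H+] ≈ √(Ka·C₀) = 2.32 × 10^-5 M.
pH = −log[H+] = −log(2.32 × 10^-5) = 4.63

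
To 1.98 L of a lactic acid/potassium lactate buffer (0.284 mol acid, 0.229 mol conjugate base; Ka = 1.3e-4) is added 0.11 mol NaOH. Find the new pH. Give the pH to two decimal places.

OH- converts CH3CH(OH)COOH to CH3CH(OH)COO-: CH3CH(OH)COOH → 0.174 mol, CH3CH(OH)COO- → 0.339 mol.
pKa = −log(1.3 × 10^-4) = 3.886
pH = pKa + log([A⁻]/[HA]) = 3.886 + log(0.339/0.174) = 3.886 +0.290

pH = 4.18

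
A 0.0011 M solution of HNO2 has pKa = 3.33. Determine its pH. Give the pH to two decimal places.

HNO2 ⇌ NO2- + H+
Ka = 10^(−3.33) = 4.68 × 10^-4
Ka = [H+]²/(0.0011 − [H+]) = 4.68 × 10^-4
Here C₀/Ka ≈ 2.35, so the small-[H+] approximation fails. Use the quadratic:
[H+] = [−0.000468 + √(0.000468² + 2.06e-06)]/2 = 5.21 × 10^-4 M
pH = −log[H+] = −log(5.21 × 10^-4) = 3.28

pH = 3.28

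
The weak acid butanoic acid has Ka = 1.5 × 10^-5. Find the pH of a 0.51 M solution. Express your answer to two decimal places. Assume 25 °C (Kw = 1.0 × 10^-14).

CH3(CH2)2COOH ⇌ CH3(CH2)2COO- + H+
From the ICE table, Ka = [H+]²/(0.51 − [H+]) = 1.5 × 10^-5.
Since Ka ≪ C₀, [H+] ≈ √(Ka·C₀) = 2.77 × 10^-3 M.
pH = −log(2.77 × 10^-3) = 2.56

pH = 2.56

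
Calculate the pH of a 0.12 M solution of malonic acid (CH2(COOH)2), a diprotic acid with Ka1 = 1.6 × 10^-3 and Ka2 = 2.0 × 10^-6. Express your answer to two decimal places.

pH = 1.88

Ka1 ≫ Ka2, so treat the first dissociation as the only significant source of H+.
Ka1 = x²/(0.12 − x) = 1.6 × 10^-3
Solving the quadratic: x = (−Ka1 + √(Ka1² + 4·Ka1·C₀))/2 = 1.31 × 10^-2 M
pH = −log(1.31 × 10^-2) = 1.88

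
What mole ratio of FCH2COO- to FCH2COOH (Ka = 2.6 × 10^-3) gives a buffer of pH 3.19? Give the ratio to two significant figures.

ratio = 4.0

pKa = -log(2.6 × 10^-3) = 2.585
pH = pKa + log(r) ⇒ log(r) = 3.19 − 2.585 = +0.605
r = [FCH2COO-]/[FCH2COOH] = 10^(+0.605) = 4.03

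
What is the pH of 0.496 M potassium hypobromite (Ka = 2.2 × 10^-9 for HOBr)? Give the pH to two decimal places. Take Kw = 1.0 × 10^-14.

OBr- is the conjugate base of the weak acid HOBr.
Kb = Kw/Ka = 1.0×10^-14 / 2.2 × 10^-9 = 4.55 × 10^-6
From the ICE table, Kb = [OH-]²/(0.496 − [OH-]) = 4.55 × 10^-6.
Since Kb ≪ C₀, [OH-] ≈ √(Kb·C₀) = 1.50 × 10^-3 M.
Check: 0.3% ionized — well under 5%, approximation valid.
pOH = −log(1.50 × 10^-3) = 2.82; pH = 14.00 − 2.82 = 11.18

pH = 11.18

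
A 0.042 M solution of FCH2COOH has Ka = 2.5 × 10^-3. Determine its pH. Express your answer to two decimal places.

pH = 2.04

FCH2COOH ⇌ FCH2COO- + H+
Ka = [H+]²/(0.042 − [H+]) = 2.5 × 10^-3
The 5% rule fails; solving [H+]² + Ka·[H+] − Ka·C₀ = 0 exactly:
[H+] = [−0.0025 + √(0.0025² + 0.00042)]/2 = 9.07 × 10^-3 M
pH = −log[H+] = −log(9.07 × 10^-3) = 2.04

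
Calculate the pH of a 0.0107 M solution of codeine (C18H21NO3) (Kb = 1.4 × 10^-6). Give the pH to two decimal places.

C18H21NO3 + H2O ⇌ C18H22NO3+ + OH-
Kb = [OH-]²/(0.0107 − [OH-]) = 1.4 × 10^-6
Assume [OH-] ≪ 0.0107: [OH-] ≈ √(1.4 × 10^-6 × 0.0107) = 1.22 × 10^-4 M
([OH-]/C₀ = 1.1% < 5%, so the approximation holds.)
pOH = −log(1.22 × 10^-4) = 3.91; pH = 14.00 − 3.91 = 10.09

pH = 10.09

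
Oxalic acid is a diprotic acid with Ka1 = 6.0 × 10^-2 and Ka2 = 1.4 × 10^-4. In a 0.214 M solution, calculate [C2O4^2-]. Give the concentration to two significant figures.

1.4 × 10^-4 M

First ionization gives [H+] ≈ [HC2O4-] = 8.72 × 10^-2 M.
Second step: Ka2 = [H+][C2O4^2-]/[HC2O4-] ≈ [C2O4^2-] (since [H+] ≈ [HC2O4-]).
So [C2O4^2-] ≈ Ka2.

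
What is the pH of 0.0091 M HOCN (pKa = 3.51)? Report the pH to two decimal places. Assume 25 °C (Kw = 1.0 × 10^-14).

pH = 2.82

HOCN ⇌ OCN- + H+
Ka = 10^(−3.51) = 3.09 × 10^-4
From the ICE table, Ka = [H+]²/(0.0091 − [H+]) = 3.09 × 10^-4.
The 5% rule fails; solving [H+]² + Ka·[H+] − Ka·C₀ = 0 exactly:
[H+] = [−0.000309 + √(0.000309² + 1.12e-05)]/2 = 1.53 × 10^-3 M
pH = −log(1.53 × 10^-3) = 2.82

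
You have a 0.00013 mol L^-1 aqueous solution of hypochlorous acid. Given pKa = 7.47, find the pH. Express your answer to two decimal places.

pH = 5.68

HOCl ⇌ OCl- + H+
Ka = 10^(−7.47) = 3.39 × 10^-8
Let x = [H+] at equilibrium. Ka = x²/(0.00013 − x).
Since Ka ≪ C₀, x ≈ √(Ka·C₀) = 2.10 × 10^-6 M.
Check: 1.6% ionized — well under 5%, approximation valid.
pH = −log[H+] = −log(2.10 × 10^-6) = 5.68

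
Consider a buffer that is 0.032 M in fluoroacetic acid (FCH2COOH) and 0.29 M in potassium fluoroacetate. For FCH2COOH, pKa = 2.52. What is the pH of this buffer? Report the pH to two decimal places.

pH = 3.48

Henderson–Hasselbalch: pH = pKa + log([FCH2COO-]/[FCH2COOH]) = 2.52 + log(0.29/0.032)
pH = 2.52 + (+0.957) = 3.48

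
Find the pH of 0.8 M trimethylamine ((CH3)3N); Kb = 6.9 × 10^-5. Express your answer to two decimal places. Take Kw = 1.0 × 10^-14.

(CH3)3N + H2O ⇌ (CH3)3NH+ + OH-
From the ICE table, Kb = x²/(0.8 − x) = 6.9 × 10^-5.
Since Kb ≪ C₀, x ≈ √(Kb·C₀) = 7.43 × 10^-3 M.
pOH = −log(7.43 × 10^-3) = 2.13; pH = 14.00 − 2.13 = 11.87

pH = 11.87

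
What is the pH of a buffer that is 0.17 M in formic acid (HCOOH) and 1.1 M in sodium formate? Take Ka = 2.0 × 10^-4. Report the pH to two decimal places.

pKa = −log(2.0 × 10^-4) = 3.699
Henderson–Hasselbalch: pH = pKa + log([HCOO-]/[HCOOH]) = 3.699 + log(1.1/0.17)
pH = 3.699 + (+0.811) = 4.51

pH = 4.51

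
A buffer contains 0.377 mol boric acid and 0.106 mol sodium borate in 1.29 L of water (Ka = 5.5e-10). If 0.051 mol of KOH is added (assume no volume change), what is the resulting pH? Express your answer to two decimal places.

OH- converts B(OH)3 to B(OH)4-: B(OH)3 → 0.326 mol, B(OH)4- → 0.157 mol.
pKa = −log(5.5 × 10^-10) = 9.260
Henderson–Hasselbalch with mole ratio 0.157/0.326: pH = 9.260 + (-0.317)

pH = 8.94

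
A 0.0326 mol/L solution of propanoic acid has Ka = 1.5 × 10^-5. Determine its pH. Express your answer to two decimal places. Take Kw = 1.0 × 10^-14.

CH3CH2COOH ⇌ CH3CH2COO- + H+
From the ICE table, Ka = [H+]²/(0.0326 − [H+]) = 1.5 × 10^-5.
Neglecting [H+] in the denominator: [H+] = √(1.5 × 10^-5 × 0.0326) = 6.99 × 10^-4 M
([H+]/C₀ = 2.1% < 5%, so the approximation holds.)
pH = −log[H+] = −log(6.99 × 10^-4) = 3.16

pH = 3.16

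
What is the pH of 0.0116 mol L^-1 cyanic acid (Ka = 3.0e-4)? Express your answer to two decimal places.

HOCN ⇌ OCN- + H+
From the ICE table, Ka = [H+]²/(0.0116 − [H+]) = 3.0 × 10^-4.
The 5% rule fails; solving [H+]² + Ka·[H+] − Ka·C₀ = 0 exactly:
[H+] = (−Ka + √(Ka² + 4·Ka·C₀))/2 = 1.72 × 10^-3 M
pH = −log[H+] = −log(1.72 × 10^-3) = 2.76

pH = 2.76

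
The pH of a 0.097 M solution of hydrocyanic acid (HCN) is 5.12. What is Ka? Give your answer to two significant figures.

Ka = 5.9 × 10^-10

[H+] = 10^(-5.12) = 7.59 × 10^-6 M
At equilibrium [HA] = 0.097 − 7.59 × 10^-6 = 9.70 × 10^-2 M
Ka = [H+][A-]/[HA] = (7.59 × 10^-6)² / 9.70 × 10^-2 = 5.9 × 10^-10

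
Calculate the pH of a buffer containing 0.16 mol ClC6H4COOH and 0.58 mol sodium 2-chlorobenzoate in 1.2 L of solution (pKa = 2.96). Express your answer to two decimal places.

pH = 3.52

Using pH = pKa + log([base]/[acid]) with [base]/[acid] = 0.58/0.16:
pH = 2.96 + (+0.559) = 3.52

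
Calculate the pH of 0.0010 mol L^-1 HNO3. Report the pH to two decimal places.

pH = 3.00

HNO3 is a strong acid and dissociates completely, so [H+] = 0.0010 M.
pH = -log(0.001) = 3.00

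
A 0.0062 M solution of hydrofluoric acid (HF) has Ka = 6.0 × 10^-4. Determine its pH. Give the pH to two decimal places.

pH = 2.78

HF ⇌ F- + H+
From the ICE table, Ka = x²/(0.0062 − x) = 6.0 × 10^-4.
The 5% rule fails; solving x² + Ka·x − Ka·C₀ = 0 exactly:
x = (−Ka + √(Ka² + 4·Ka·C₀))/2 = 1.65 × 10^-3 M
pH = −log[H+] = −log(1.65 × 10^-3) = 2.78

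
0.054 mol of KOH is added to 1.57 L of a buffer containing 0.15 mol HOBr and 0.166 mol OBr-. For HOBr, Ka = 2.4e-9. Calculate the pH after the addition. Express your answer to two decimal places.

OH- converts HOBr to OBr-: HOBr → 0.096 mol, OBr- → 0.22 mol.
pKa = −log(2.4 × 10^-9) = 8.620
pH = pKa + log([A⁻]/[HA]) = 8.620 + log(0.22/0.096) = 8.620 +0.360

pH = 8.98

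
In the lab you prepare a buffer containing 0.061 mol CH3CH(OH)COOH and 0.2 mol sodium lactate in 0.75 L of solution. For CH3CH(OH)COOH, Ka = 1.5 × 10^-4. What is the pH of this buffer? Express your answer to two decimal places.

pKa = −log(1.5 × 10^-4) = 3.824
Using pH = pKa + log([base]/[acid]) with [base]/[acid] = 0.2/0.061:
pH = 3.824 + (+0.516) = 4.34

pH = 4.34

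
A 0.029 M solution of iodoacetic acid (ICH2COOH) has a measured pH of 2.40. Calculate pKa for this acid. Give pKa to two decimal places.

pKa = 3.20

[H+] = 10^(-2.40) = 3.98 × 10^-3 M
At equilibrium [HA] = 0.029 − 3.98 × 10^-3 = 2.50 × 10^-2 M
Ka = [H+][A-]/[HA] = (3.98 × 10^-3)² / 2.50 × 10^-2 = 6.34 × 10^-4
pKa = -log(6.34 × 10^-4) = 3.20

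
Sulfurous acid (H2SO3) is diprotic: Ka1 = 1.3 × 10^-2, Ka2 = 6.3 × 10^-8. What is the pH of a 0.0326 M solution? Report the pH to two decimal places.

pH = 1.82

Since Ka1 ≫ Ka2, the first ionization dominates [H+].
Ka1 = x²/(0.0326 − x) = 1.3 × 10^-2
Solving the quadratic: x = (−Ka1 + √(Ka1² + 4·Ka1·C₀))/2 = 1.51 × 10^-2 M
pH = −log(1.51 × 10^-2) = 1.82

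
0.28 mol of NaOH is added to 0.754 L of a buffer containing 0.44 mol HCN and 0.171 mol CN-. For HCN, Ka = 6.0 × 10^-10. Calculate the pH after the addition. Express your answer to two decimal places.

OH- converts HCN to CN-: HCN → 0.16 mol, CN- → 0.451 mol.
pKa = −log(6.0 × 10^-10) = 9.222
pH = pKa + log([A⁻]/[HA]) = 9.222 + log(0.451/0.16) = 9.222 +0.450

pH = 9.67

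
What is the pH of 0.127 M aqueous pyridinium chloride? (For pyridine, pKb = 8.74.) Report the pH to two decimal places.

pH = 3.08

C5H5NH+ is the conjugate acid of the weak base C5H5N.
Kb = 10^(−8.74) = 1.82 × 10^-9
Ka = Kw/Kb = 1.0×10^-14 / 1.82 × 10^-9 = 5.49 × 10^-6
Ka = [H+]²/(0.127 − [H+]) = 5.49 × 10^-6
Neglecting [H+] in the denominator: [H+] = √(5.49 × 10^-6 × 0.127) = 8.35 × 10^-4 M
([H+]/C₀ = 0.66% < 5%, so the approximation holds.)
pH = −log(8.35 × 10^-4) = 3.08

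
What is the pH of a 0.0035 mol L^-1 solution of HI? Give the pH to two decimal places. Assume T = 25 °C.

HI is a strong acid and dissociates completely, so [H+] = 0.0035 M.
pH = -log(0.0035) = 2.46

pH = 2.46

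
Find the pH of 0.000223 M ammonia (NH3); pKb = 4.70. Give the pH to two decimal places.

pH = 9.76

NH3 + H2O ⇌ NH4+ + OH-
Kb = 10^(−4.70) = 2.00 × 10^-5
From the ICE table, Kb = [OH-]²/(0.000223 − [OH-]) = 2.00 × 10^-5.
Here C₀/Kb ≈ 11.1, so the small-[OH-] approximation fails. Use the quadratic:
[OH-] = [−2e-05 + √(2e-05² + 1.78e-08)]/2 = 5.75 × 10^-5 M
pOH = 4.24, so pH = 14.00 − pOH = 9.76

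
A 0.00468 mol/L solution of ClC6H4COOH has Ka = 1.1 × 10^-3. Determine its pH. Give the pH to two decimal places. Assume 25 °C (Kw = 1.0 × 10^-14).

ClC6H4COOH ⇌ ClC6H4COO- + H+
From the ICE table, Ka = [H+]²/(0.00468 − [H+]) = 1.1 × 10^-3.
[H+] is not negligible relative to C₀; solve [H+]² + 0.0011·[H+] − 5.15e-06 = 0.
[H+] = (−Ka + √(Ka² + 4·Ka·C₀))/2 = 1.78 × 10^-3 M
pH = −log(1.78 × 10^-3) = 2.75

pH = 2.75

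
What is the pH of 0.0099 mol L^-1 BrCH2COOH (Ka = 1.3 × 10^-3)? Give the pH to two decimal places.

pH = 2.52

BrCH2COOH ⇌ BrCH2COO- + H+
From the ICE table, Ka = x²/(0.0099 − x) = 1.3 × 10^-3.
The 5% rule fails; solving x² + Ka·x − Ka·C₀ = 0 exactly:
x = (−Ka + √(Ka² + 4·Ka·C₀))/2 = 3.00 × 10^-3 M
pH = −log[H+] = −log(3.00 × 10^-3) = 2.52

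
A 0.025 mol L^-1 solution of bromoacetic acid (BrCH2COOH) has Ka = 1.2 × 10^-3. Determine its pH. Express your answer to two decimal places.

pH = 2.31

BrCH2COOH ⇌ BrCH2COO- + H+
From the ICE table, Ka = [H+]²/(0.025 − [H+]) = 1.2 × 10^-3.
[H+] is not negligible relative to C₀; solve [H+]² + 0.0012·[H+] − 3e-05 = 0.
[H+] = [−0.0012 + √(0.0012² + 0.00012)]/2 = 4.91 × 10^-3 M
pH = −log[H+] = −log(4.91 × 10^-3) = 2.31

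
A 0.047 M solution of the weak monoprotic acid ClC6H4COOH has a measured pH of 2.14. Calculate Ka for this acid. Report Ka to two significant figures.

[H+] = 10^(-2.14) = 7.24 × 10^-3 M
At equilibrium [HA] = 0.047 − 7.24 × 10^-3 = 3.98 × 10^-2 M
Ka = [H+][A-]/[HA] = (7.24 × 10^-3)² / 3.98 × 10^-2 = 1.3 × 10^-3

Ka = 1.3 × 10^-3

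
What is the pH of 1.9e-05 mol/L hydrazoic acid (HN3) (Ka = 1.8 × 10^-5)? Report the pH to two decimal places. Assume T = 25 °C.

pH = 4.94

HN3 ⇌ N3- + H+
Ka = x²/(1.9e-05 − x) = 1.8 × 10^-5
Here C₀/Ka ≈ 1.06, so the small-x approximation fails. Use the quadratic:
x = (−Ka + √(Ka² + 4·Ka·C₀))/2 = 1.16 × 10^-5 M
pH = −log[H+] = −log(1.16 × 10^-5) = 4.94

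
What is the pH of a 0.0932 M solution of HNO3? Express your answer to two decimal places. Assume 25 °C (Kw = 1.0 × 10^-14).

pH = 1.03

HNO3 is a strong acid and dissociates completely, so [H+] = 0.0932 M.
pH = -log(0.0932) = 1.03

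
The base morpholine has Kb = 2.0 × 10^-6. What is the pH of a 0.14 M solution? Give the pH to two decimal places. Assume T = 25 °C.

pH = 10.72

C4H8ONH + H2O ⇌ C4H8ONH2+ + OH-
From the ICE table, Kb = x²/(0.14 − x) = 2.0 × 10^-6.
Neglecting x in the denominator: x = √(2.0 × 10^-6 × 0.14) = 5.29 × 10^-4 M
Check: 0.38% ionized — well under 5%, approximation valid.
pOH = −log(5.29 × 10^-4) = 3.28; pH = 14.00 − 3.28 = 10.72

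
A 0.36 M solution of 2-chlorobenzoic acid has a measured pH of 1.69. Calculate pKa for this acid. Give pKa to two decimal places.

[H+] = 10^(-1.69) = 2.04 × 10^-2 M
At equilibrium [HA] = 0.36 − 2.04 × 10^-2 = 3.40 × 10^-1 M
Ka = [H+][A-]/[HA] = (2.04 × 10^-2)² / 3.40 × 10^-1 = 1.22 × 10^-3
pKa = -log(1.22 × 10^-3) = 2.91

pKa = 2.91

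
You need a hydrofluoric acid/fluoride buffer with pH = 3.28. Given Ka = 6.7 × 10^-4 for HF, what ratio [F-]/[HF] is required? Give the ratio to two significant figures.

pKa = -log(6.7 × 10^-4) = 3.174
pH = pKa + log(r) ⇒ log(r) = 3.28 − 3.174 = +0.106
r = [F-]/[HF] = 10^(+0.106) = 1.28

ratio = 1.3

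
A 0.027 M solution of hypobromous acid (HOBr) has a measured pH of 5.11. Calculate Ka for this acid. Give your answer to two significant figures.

Ka = 2.2 × 10^-9

[H+] = 10^(-5.11) = 7.76 × 10^-6 M
At equilibrium [HA] = 0.027 − 7.76 × 10^-6 = 2.70 × 10^-2 M
Ka = [H+][A-]/[HA] = (7.76 × 10^-6)² / 2.70 × 10^-2 = 2.2 × 10^-9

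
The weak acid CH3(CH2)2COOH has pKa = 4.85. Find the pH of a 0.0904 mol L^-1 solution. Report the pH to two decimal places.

pH = 2.95

CH3(CH2)2COOH ⇌ CH3(CH2)2COO- + H+
Ka = 10^(−4.85) = 1.41 × 10^-5
From the ICE table, Ka = x²/(0.0904 − x) = 1.41 × 10^-5.
Assume x ≪ 0.0904: x ≈ √(1.41 × 10^-5 × 0.0904) = 1.13 × 10^-3 M
Check: 1.2% ionized — well under 5%, approximation valid.
pH = −log(1.13 × 10^-3) = 2.95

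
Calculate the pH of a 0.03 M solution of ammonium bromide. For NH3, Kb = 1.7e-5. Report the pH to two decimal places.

NH4+ is the conjugate acid of the weak base NH3.
Ka = Kw/Kb = 1.0×10^-14 / 1.7 × 10^-5 = 5.88 × 10^-10
Let x = [H+] at equilibrium. Ka = x²/(0.03 − x).
Neglecting x in the denominator: x = √(5.88 × 10^-10 × 0.03) = 4.20 × 10^-6 M
pH = −log(4.20 × 10^-6) = 5.38

pH = 5.38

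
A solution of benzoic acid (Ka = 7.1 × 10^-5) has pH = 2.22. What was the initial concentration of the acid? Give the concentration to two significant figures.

C₀ = 5.2 × 10^-1 M

[H+] = 10^(-2.22) = 6.03 × 10^-3 M = x
Ka = x²/(C₀ − x) ⇒ C₀ = x + x²/Ka
C₀ = 6.03 × 10^-3 + (6.03 × 10^-3)²/(7.1 × 10^-5) = 5.18 × 10^-1 M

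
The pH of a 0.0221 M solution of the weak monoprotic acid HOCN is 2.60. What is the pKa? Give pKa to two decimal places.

pKa = 3.49

[H+] = 10^(-2.60) = 2.51 × 10^-3 M
At equilibrium [HA] = 0.0221 − 2.51 × 10^-3 = 1.96 × 10^-2 M
Ka = [H+][A-]/[HA] = (2.51 × 10^-3)² / 1.96 × 10^-2 = 3.21 × 10^-4
pKa = -log(3.21 × 10^-4) = 3.49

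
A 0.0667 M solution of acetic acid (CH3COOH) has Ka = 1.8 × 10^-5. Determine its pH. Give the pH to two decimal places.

CH3COOH ⇌ CH3COO- + H+
Ka = x²/(0.0667 − x) = 1.8 × 10^-5
Assume x ≪ 0.0667: x ≈ √(1.8 × 10^-5 × 0.0667) = 1.10 × 10^-3 M
pH = −log(1.10 × 10^-3) = 2.96

pH = 2.96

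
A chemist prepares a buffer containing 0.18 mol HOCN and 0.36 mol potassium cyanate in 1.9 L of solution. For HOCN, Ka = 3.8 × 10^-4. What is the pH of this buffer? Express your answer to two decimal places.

pH = 3.72

pKa = −log(3.8 × 10^-4) = 3.420
Using pH = pKa + log([base]/[acid]) with [base]/[acid] = 0.36/0.18:
pH = 3.420 + (+0.301) = 3.72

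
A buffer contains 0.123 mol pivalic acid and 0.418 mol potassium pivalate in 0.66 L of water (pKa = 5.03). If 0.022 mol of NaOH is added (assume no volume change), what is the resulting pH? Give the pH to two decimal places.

pH = 5.67

After neutralization: n((CH3)3CCOOH) = 0.101 mol, n((CH3)3CCOO-) = 0.44 mol.
pH = pKa + log([A⁻]/[HA]) = 5.03 + log(0.44/0.101) = 5.03 +0.639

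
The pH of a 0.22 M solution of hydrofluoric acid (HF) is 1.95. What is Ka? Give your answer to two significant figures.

[H+] = 10^(-1.95) = 1.12 × 10^-2 M
At equilibrium [HA] = 0.22 − 1.12 × 10^-2 = 2.09 × 10^-1 M
Ka = [H+][A-]/[HA] = (1.12 × 10^-2)² / 2.09 × 10^-1 = 6.0 × 10^-4

Ka = 6.0 × 10^-4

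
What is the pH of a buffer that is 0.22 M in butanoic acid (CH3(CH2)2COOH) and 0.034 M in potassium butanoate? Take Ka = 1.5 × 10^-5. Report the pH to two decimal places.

pKa = −log(1.5 × 10^-5) = 4.824
Using pH = pKa + log([base]/[acid]) with [base]/[acid] = 0.034/0.22:
pH = 4.824 + (-0.811) = 4.01

pH = 4.01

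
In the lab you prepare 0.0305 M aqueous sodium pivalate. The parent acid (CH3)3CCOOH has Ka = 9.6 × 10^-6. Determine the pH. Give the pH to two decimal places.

pH = 8.75

(CH3)3CCOO- is the conjugate base of the weak acid (CH3)3CCOOH.
Kb = Kw/Ka = 1.0×10^-14 / 9.6 × 10^-6 = 1.04 × 10^-9
Let x = [OH-] at equilibrium. Kb = x²/(0.0305 − x).
Assume x ≪ 0.0305: x ≈ √(1.04 × 10^-9 × 0.0305) = 5.63 × 10^-6 M
(x/C₀ = 0.018% < 5%, so the approximation holds.)
pOH = −log(5.63 × 10^-6) = 5.25; pH = 14.00 − 5.25 = 8.75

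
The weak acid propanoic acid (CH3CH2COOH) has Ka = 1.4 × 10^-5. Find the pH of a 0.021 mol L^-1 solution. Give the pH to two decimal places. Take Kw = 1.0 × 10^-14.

CH3CH2COOH ⇌ CH3CH2COO- + H+
Ka = [H+]²/(0.021 − [H+]) = 1.4 × 10^-5
Assume [H+] ≪ 0.021: [H+] ≈ √(1.4 × 10^-5 × 0.021) = 5.42 × 10^-4 M
([H+]/C₀ = 2.6% < 5%, so the approximation holds.)
pH = −log(5.42 × 10^-4) = 3.27

pH = 3.27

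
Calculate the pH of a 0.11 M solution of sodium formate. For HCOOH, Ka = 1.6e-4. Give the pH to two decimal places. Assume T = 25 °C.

HCOO- is the conjugate base of the weak acid HCOOH.
Kb = Kw/Ka = 1.0×10^-14 / 1.6 × 10^-4 = 6.25 × 10^-11
Let x = [OH-] at equilibrium. Kb = x²/(0.11 − x).
Neglecting x in the denominator: x = √(6.25 × 10^-11 × 0.11) = 2.62 × 10^-6 M
(x/C₀ = 0.0024% < 5%, so the approximation holds.)
pOH = −log(2.62 × 10^-6) = 5.58; pH = 14.00 − 5.58 = 8.42

pH = 8.42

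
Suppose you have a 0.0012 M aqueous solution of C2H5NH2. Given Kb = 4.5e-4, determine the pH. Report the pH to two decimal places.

C2H5NH2 + H2O ⇌ C2H5NH3+ + OH-
Let x = [OH-] at equilibrium. Kb = x²/(0.0012 − x).
x is not negligible relative to C₀; solve x² + 0.00045·x − 5.4e-07 = 0.
x = [−0.00045 + √(0.00045² + 2.16e-06)]/2 = 5.44 × 10^-4 M
pOH = 3.26, so pH = 14.00 − pOH = 10.74

pH = 10.74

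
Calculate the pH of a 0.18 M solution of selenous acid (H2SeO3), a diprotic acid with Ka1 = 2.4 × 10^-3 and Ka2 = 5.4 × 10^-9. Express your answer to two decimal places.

pH = 1.71

Since Ka1 ≫ Ka2, the first ionization dominates [H+].
Ka1 = x²/(0.18 − x) = 2.4 × 10^-3
Solving the quadratic: x = (−Ka1 + √(Ka1² + 4·Ka1·C₀))/2 = 1.96 × 10^-2 M
pH = −log(1.96 × 10^-2) = 1.71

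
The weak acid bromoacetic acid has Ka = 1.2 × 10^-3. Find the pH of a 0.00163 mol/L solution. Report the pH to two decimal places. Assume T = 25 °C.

pH = 3.04

BrCH2COOH ⇌ BrCH2COO- + H+
Let x = [H+] at equilibrium. Ka = x²/(0.00163 − x).
The 5% rule fails; solving x² + Ka·x − Ka·C₀ = 0 exactly:
x = [−0.0012 + √(0.0012² + 7.82e-06)]/2 = 9.22 × 10^-4 M
pH = −log[H+] = −log(9.22 × 10^-4) = 3.04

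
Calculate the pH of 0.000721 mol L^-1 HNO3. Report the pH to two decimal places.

HNO3 is a strong acid and dissociates completely, so [H+] = 0.000721 M.
pH = -log(0.000721) = 3.14

pH = 3.14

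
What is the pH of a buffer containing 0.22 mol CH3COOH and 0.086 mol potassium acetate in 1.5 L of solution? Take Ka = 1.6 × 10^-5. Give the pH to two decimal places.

pKa = −log(1.6 × 10^-5) = 4.796
Using pH = pKa + log([base]/[acid]) with [base]/[acid] = 0.086/0.22:
pH = 4.796 + (-0.408) = 4.39

pH = 4.39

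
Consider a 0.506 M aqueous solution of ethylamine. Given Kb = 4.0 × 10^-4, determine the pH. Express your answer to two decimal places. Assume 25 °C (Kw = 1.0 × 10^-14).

pH = 12.15

C2H5NH2 + H2O ⇌ C2H5NH3+ + OH-
From the ICE table, Kb = [OH-]²/(0.506 − [OH-]) = 4.0 × 10^-4.
Neglecting [OH-] in the denominator: [OH-] = √(4.0 × 10^-4 × 0.506) = 1.42 × 10^-2 M
([OH-]/C₀ = 2.8% < 5%, so the approximation holds.)
pOH = 1.85, so pH = 14.00 − pOH = 12.15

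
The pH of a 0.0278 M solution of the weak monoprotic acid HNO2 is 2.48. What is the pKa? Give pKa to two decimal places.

[H+] = 10^(-2.48) = 3.31 × 10^-3 M
At equilibrium [HA] = 0.0278 − 3.31 × 10^-3 = 2.45 × 10^-2 M
Ka = [H+][A-]/[HA] = (3.31 × 10^-3)² / 2.45 × 10^-2 = 4.47 × 10^-4
pKa = -log(4.47 × 10^-4) = 3.35

pKa = 3.35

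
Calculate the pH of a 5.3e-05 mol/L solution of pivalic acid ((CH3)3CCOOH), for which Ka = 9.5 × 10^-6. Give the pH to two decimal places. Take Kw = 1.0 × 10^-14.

(CH3)3CCOOH ⇌ (CH3)3CCOO- + H+
Let x = [H+] at equilibrium. Ka = x²/(5.3e-05 − x).
The 5% rule fails; solving x² + Ka·x − Ka·C₀ = 0 exactly:
x = (−Ka + √(Ka² + 4·Ka·C₀))/2 = 1.82 × 10^-5 M
pH = −log[H+] = −log(1.82 × 10^-5) = 4.74

pH = 4.74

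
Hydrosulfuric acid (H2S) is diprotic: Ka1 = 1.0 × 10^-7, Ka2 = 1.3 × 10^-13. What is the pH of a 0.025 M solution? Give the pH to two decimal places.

Since Ka1 ≫ Ka2, the first ionization dominates [H+].
Ka1 = x²/(0.025 − x) = 1.0 × 10^-7
x ≈ √(1.0 × 10^-7 × 0.025) = 5.00 × 10^-5 M
pH = −log(5.00 × 10^-5) = 4.30

pH = 4.30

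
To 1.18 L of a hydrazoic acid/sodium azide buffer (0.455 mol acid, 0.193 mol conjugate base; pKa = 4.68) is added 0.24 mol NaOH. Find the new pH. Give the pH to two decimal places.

pH = 4.98

After neutralization: n(HN3) = 0.215 mol, n(N3-) = 0.433 mol.
pH = pKa + log(n_N3-/n_HN3) = 4.68 + log(0.433/0.215) = 4.68 + (+0.304)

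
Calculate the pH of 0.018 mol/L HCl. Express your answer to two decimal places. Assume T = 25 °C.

pH = 1.74

HCl is a strong acid and dissociates completely, so [H+] = 0.018 M.
pH = -log(0.018) = 1.74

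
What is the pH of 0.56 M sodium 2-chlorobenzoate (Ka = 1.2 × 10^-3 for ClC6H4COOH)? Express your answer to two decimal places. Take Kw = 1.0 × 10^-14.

pH = 8.33

ClC6H4COO- is the conjugate base of the weak acid ClC6H4COOH.
Kb = Kw/Ka = 1.0×10^-14 / 1.2 × 10^-3 = 8.33 × 10^-12
Kb = [OH-]²/(0.56 − [OH-]) = 8.33 × 10^-12
Assume [OH-] ≪ 0.56: [OH-] ≈ √(8.33 × 10^-12 × 0.56) = 2.16 × 10^-6 M
pOH = −log(2.16 × 10^-6) = 5.67; pH = 14.00 − 5.67 = 8.33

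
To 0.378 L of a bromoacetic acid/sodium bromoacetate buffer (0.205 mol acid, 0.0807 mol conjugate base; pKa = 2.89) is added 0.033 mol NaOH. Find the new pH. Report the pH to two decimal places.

After neutralization: n(BrCH2COOH) = 0.172 mol, n(BrCH2COO-) = 0.114 mol.
Henderson–Hasselbalch with mole ratio 0.114/0.172: pH = 2.89 + (-0.179)

pH = 2.71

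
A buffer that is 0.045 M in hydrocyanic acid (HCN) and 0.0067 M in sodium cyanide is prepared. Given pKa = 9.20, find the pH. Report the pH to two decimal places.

Using pH = pKa + log([base]/[acid]) with [base]/[acid] = 0.0067/0.045:
pH = 9.20 + (-0.827) = 8.37

pH = 8.37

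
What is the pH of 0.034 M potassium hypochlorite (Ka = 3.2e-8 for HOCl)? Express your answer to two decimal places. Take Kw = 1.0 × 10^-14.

pH = 10.01

OCl- is the conjugate base of the weak acid HOCl.
Kb = Kw/Ka = 1.0×10^-14 / 3.2 × 10^-8 = 3.12 × 10^-7
Let x = [OH-] at equilibrium. Kb = x²/(0.034 − x).
Since Kb ≪ C₀, x ≈ √(Kb·C₀) = 1.03 × 10^-4 M.
pOH = −log(1.03 × 10^-4) = 3.99; pH = 14.00 − 3.99 = 10.01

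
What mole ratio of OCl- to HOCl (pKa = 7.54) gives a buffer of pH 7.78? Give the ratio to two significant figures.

ratio = 1.7

pH = pKa + log(r) ⇒ log(r) = 7.78 − 7.54 = +0.24
r = [OCl-]/[HOCl] = 10^(+0.24) = 1.74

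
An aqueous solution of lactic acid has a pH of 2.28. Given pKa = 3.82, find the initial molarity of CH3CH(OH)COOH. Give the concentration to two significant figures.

[H+] = 10^(-2.28) = 5.25 × 10^-3 M = x
Ka = 10^(−3.82) = 1.51 × 10^-4
Ka = x²/(C₀ − x) ⇒ C₀ = x + x²/Ka
C₀ = 5.25 × 10^-3 + (5.25 × 10^-3)²/(1.51 × 10^-4) = 1.88 × 10^-1 M

C₀ = 1.9 × 10^-1 M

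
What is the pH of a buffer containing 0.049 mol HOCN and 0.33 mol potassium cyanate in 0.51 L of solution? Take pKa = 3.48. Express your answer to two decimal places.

pH = 4.31

Henderson–Hasselbalch: pH = pKa + log([OCN-]/[HOCN]) = 3.48 + log(0.33/0.049)
pH = 3.48 + (+0.828) = 4.31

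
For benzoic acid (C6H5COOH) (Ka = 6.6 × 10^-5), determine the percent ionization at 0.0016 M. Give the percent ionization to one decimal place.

18.4%

C6H5COOH ⇌ C6H5COO- + H+; let x = [H+] at equilibrium.
Ka = x²/(C₀ − x); solving the quadratic gives x = 2.94 × 10^-4 M.
Fraction ionized = 2.94 × 10^-4 / 0.0016 = 0.1837 → 18.4%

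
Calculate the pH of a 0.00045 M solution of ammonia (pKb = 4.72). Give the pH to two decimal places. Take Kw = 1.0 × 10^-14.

pH = 9.92

NH3 + H2O ⇌ NH4+ + OH-
Kb = 10^(−4.72) = 1.91 × 10^-5
Let x = [OH-] at equilibrium. Kb = x²/(0.00045 − x).
x is not negligible relative to C₀; solve x² + 1.91e-05·x − 8.6e-09 = 0.
x = (−Kb + √(Kb² + 4·Kb·C₀))/2 = 8.36 × 10^-5 M
pOH = 4.08, so pH = 14.00 − pOH = 9.92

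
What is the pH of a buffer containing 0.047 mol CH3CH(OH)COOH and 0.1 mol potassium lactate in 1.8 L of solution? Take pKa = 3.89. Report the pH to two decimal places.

Henderson–Hasselbalch: pH = pKa + log([CH3CH(OH)COO-]/[CH3CH(OH)COOH]) = 3.89 + log(0.1/0.047)
pH = 3.89 + (+0.328) = 4.22

pH = 4.22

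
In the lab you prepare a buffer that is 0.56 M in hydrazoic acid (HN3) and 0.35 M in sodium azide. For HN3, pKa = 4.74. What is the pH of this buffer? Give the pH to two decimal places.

pH = pKa + log([A⁻]/[HA]) = 4.74 + log(0.35/0.56)
pH = 4.74 + (-0.204) = 4.54

pH = 4.54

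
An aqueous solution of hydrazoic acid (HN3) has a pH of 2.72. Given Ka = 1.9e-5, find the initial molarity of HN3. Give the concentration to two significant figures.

C₀ = 1.9 × 10^-1 M

[H+] = 10^(-2.72) = 1.91 × 10^-3 M = x
Ka = x²/(C₀ − x) ⇒ C₀ = x + x²/Ka
C₀ = 1.91 × 10^-3 + (1.91 × 10^-3)²/(1.9 × 10^-5) = 1.94 × 10^-1 M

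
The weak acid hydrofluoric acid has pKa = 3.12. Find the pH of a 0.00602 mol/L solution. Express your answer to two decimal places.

pH = 2.75

HF ⇌ F- + H+
Ka = 10^(−3.12) = 7.59 × 10^-4
From the ICE table, Ka = x²/(0.00602 − x) = 7.59 × 10^-4.
The 5% rule fails; solving x² + Ka·x − Ka·C₀ = 0 exactly:
x = [−0.000759 + √(0.000759² + 1.83e-05)]/2 = 1.79 × 10^-3 M
pH = −log(1.79 × 10^-3) = 2.75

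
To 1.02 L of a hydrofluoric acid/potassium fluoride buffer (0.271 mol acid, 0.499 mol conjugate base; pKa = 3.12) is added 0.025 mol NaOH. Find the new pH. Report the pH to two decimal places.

OH- converts HF to F-: HF → 0.246 mol, F- → 0.524 mol.
pH = pKa + log([A⁻]/[HA]) = 3.12 + log(0.524/0.246) = 3.12 +0.328

pH = 3.45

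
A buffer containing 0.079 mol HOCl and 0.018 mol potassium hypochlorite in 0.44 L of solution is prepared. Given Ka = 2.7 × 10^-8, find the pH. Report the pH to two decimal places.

pKa = −log(2.7 × 10^-8) = 7.569
Henderson–Hasselbalch: pH = pKa + log([OCl-]/[HOCl]) = 7.569 + log(0.018/0.079)
pH = 7.569 + (-0.642) = 6.93

pH = 6.93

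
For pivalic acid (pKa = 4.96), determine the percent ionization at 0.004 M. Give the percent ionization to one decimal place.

(CH3)3CCOOH ⇌ (CH3)3CCOO- + H+; let x = [H+] at equilibrium.
Ka = 10^(−4.96) = 1.10 × 10^-5
Solve x² + 1.1e-05x − 4.4e-08 = 0 → x = 2.04 × 10^-4 M
Fraction ionized = 2.04 × 10^-4 / 0.004 = 0.0510 → 5.1%

5.1%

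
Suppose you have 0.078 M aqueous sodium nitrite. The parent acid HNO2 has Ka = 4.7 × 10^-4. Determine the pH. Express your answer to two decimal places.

NO2- is the conjugate base of the weak acid HNO2.
Kb = Kw/Ka = 1.0×10^-14 / 4.7 × 10^-4 = 2.13 × 10^-11
Kb = x²/(0.078 − x) = 2.13 × 10^-11
Assume x ≪ 0.078: x ≈ √(2.13 × 10^-11 × 0.078) = 1.29 × 10^-6 M
pOH = 5.89, so pH = 14.00 − pOH = 8.11

pH = 8.11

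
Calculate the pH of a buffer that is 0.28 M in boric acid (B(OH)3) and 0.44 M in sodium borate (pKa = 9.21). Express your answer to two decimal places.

pH = 9.41

Using pH = pKa + log([base]/[acid]) with [base]/[acid] = 0.44/0.28:
pH = 9.21 + (+0.196) = 9.41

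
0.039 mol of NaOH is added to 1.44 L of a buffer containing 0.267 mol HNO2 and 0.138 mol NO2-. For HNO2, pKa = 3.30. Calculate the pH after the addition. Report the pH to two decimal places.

pH = 3.19

After neutralization: n(HNO2) = 0.228 mol, n(NO2-) = 0.177 mol.
pH = pKa + log([A⁻]/[HA]) = 3.30 + log(0.177/0.228) = 3.30 -0.110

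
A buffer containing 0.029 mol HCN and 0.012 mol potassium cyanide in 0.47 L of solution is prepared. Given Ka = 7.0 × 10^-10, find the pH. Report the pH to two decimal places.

pH = 8.77

pKa = −log(7.0 × 10^-10) = 9.155
Henderson–Hasselbalch: pH = pKa + log([CN-]/[HCN]) = 9.155 + log(0.012/0.029)
pH = 9.155 + (-0.383) = 8.77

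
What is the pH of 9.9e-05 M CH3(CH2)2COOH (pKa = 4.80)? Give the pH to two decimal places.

CH3(CH2)2COOH ⇌ CH3(CH2)2COO- + H+
Ka = 10^(−4.80) = 1.58 × 10^-5
Let x = [H+] at equilibrium. Ka = x²/(9.9e-05 − x).
The 5% rule fails; solving x² + Ka·x − Ka·C₀ = 0 exactly:
x = [−1.58e-05 + √(1.58e-05² + 6.26e-09)]/2 = 3.24 × 10^-5 M
pH = −log[H+] = −log(3.24 × 10^-5) = 4.49

pH = 4.49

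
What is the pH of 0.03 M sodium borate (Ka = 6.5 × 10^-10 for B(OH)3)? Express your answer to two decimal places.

pH = 10.83

B(OH)4- is the conjugate base of the weak acid B(OH)3.
Kb = Kw/Ka = 1.0×10^-14 / 6.5 × 10^-10 = 1.54 × 10^-5
From the ICE table, Kb = [OH-]²/(0.03 − [OH-]) = 1.54 × 10^-5.
Assume [OH-] ≪ 0.03: [OH-] ≈ √(1.54 × 10^-5 × 0.03) = 6.80 × 10^-4 M
pOH = 3.17, so pH = 14.00 − pOH = 10.83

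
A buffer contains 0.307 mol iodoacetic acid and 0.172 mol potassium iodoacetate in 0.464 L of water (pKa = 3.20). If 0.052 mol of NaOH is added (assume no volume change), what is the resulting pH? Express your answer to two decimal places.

After neutralization: n(ICH2COOH) = 0.255 mol, n(ICH2COO-) = 0.224 mol.
Henderson–Hasselbalch with mole ratio 0.224/0.255: pH = 3.20 + (-0.056)

pH = 3.14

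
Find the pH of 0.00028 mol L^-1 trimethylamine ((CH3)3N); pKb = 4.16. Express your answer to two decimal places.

(CH3)3N + H2O ⇌ (CH3)3NH+ + OH-
Kb = 10^(−4.16) = 6.92 × 10^-5
From the ICE table, Kb = x²/(0.00028 − x) = 6.92 × 10^-5.
The 5% rule fails; solving x² + Kb·x − Kb·C₀ = 0 exactly:
x = (−Kb + √(Kb² + 4·Kb·C₀))/2 = 1.09 × 10^-4 M
pOH = 3.96, so pH = 14.00 − pOH = 10.04

pH = 10.04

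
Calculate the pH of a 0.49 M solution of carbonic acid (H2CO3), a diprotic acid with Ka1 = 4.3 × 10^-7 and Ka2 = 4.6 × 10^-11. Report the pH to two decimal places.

pH = 3.34

Ka1 ≫ Ka2, so treat the first dissociation as the only significant source of H+.
Ka1 = x²/(0.49 − x) = 4.3 × 10^-7
x ≈ √(4.3 × 10^-7 × 0.49) = 4.59 × 10^-4 M
pH = −log(4.59 × 10^-4) = 3.34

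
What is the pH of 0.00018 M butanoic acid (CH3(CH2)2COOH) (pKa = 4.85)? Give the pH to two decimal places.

pH = 4.36

CH3(CH2)2COOH ⇌ CH3(CH2)2COO- + H+
Ka = 10^(−4.85) = 1.41 × 10^-5
From the ICE table, Ka = x²/(0.00018 − x) = 1.41 × 10^-5.
Here C₀/Ka ≈ 12.8, so the small-x approximation fails. Use the quadratic:
x = (−Ka + √(Ka² + 4·Ka·C₀))/2 = 4.38 × 10^-5 M
pH = −log[H+] = −log(4.38 × 10^-5) = 4.36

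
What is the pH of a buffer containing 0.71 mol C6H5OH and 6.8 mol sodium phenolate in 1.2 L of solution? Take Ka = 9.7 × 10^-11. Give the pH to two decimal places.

pKa = −log(9.7 × 10^-11) = 10.013
pH = pKa + log([A⁻]/[HA]) = 10.013 + log(6.8/0.71)
pH = 10.013 + (+0.981) = 10.99

pH = 10.99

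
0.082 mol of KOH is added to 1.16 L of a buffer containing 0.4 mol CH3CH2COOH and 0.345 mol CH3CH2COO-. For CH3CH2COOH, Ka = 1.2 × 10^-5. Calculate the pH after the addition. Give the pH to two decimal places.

After neutralization: n(CH3CH2COOH) = 0.318 mol, n(CH3CH2COO-) = 0.427 mol.
pKa = −log(1.2 × 10^-5) = 4.921
Henderson–Hasselbalch with mole ratio 0.427/0.318: pH = 4.921 + (+0.128)

pH = 5.05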